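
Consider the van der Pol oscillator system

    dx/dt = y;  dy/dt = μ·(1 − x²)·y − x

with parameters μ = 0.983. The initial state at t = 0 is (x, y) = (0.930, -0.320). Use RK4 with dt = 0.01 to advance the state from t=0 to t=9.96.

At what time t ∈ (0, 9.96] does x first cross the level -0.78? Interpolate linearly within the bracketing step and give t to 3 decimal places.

t=0.000: state=(0.930, -0.320)
step 1 (dt=0.01): k1=(-0.320, -0.972), k2=(-0.325, -0.972), k3=(-0.325, -0.972), k4=(-0.330, -0.972); state += dt/6·(k1+2k2+2k3+k4)
t=0.010: state=(0.927, -0.330)
t=0.020: state=(0.923, -0.339)
t=0.030: state=(0.920, -0.349)
continuing one RK4 step at a time; state shown every 50 steps (Δt=0.5):
t=0.500: state=(0.646, -0.829)
t=1.000: state=(0.074, -1.496)
t=1.460: state=(-0.760, -2.024)
next step: t=1.470: state=(-0.780, -2.025) — x has crossed -0.78
linear interpolation between t=1.460 (-0.76023) and t=1.470 (-0.78047) → t≈1.470

t = 1.470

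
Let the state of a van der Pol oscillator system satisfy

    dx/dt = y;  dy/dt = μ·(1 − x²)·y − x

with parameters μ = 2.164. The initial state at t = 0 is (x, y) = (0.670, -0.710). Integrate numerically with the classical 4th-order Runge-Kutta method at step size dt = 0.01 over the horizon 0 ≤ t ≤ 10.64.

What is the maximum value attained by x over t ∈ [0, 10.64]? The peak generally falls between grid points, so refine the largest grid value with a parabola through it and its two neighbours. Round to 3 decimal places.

t=0.000: state=(0.670, -0.710)
step 1 (dt=0.01): k1=(-0.710, -1.517), k2=(-0.718, -1.530), k3=(-0.718, -1.530), k4=(-0.725, -1.543); state += dt/6·(k1+2k2+2k3+k4)
t=0.010: state=(0.663, -0.725)
t=0.020: state=(0.655, -0.741)
t=0.030: state=(0.648, -0.757)
continuing one RK4 step at a time; state shown every 50 steps (Δt=0.5):
t=0.500: state=(0.039, -2.063)
t=1.000: state=(-1.448, -2.763)
t=1.500: state=(-1.927, 0.080)
t=2.000: state=(-1.800, 0.336)
t=2.500: state=(-1.613, 0.414)
t=3.000: state=(-1.379, 0.535)
t=3.500: state=(-1.054, 0.806)
t=4.000: state=(-0.480, 1.684)
t=4.500: state=(0.962, 4.017)
t=5.000: state=(2.013, 0.211)
t=5.500: state=(1.935, -0.295)
t=6.000: state=(1.771, -0.357)
t=6.500: state=(1.575, -0.432)
t=7.000: state=(1.329, -0.568)
t=7.500: state=(0.978, -0.892)
t=8.000: state=(0.314, -2.022)
t=8.500: state=(-1.314, -3.681)
t=9.000: state=(-2.021, 0.021)
t=9.500: state=(-1.908, 0.309)
t=10.000: state=(-1.738, 0.368)
t=10.500: state=(-1.535, 0.450)
t=10.640: state=(-1.470, 0.483)
largest grid value and its neighbours: x(5.070)=2.02081, x(5.080)=2.02090, x(5.090)=2.02079
parabola through these three points peaks at t≈5.080 with x≈2.02090

max x = 2.021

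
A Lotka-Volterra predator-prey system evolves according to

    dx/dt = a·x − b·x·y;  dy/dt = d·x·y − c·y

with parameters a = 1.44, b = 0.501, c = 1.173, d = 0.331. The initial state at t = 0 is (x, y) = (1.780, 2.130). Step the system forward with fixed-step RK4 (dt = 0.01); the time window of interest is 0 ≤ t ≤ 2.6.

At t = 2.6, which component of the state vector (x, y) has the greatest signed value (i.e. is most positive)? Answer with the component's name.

t=0.000: state=(1.780, 2.130)
step 1 (dt=0.01): k1=(0.664, -1.244), k2=(0.671, -1.238), k3=(0.670, -1.238), k4=(0.677, -1.232); state += dt/6·(k1+2k2+2k3+k4)
t=0.010: state=(1.787, 2.118)
t=0.020: state=(1.794, 2.105)
t=0.030: state=(1.801, 2.093)
continuing one RK4 step at a time; state shown every 10 steps (Δt=0.1):
t=0.100: state=(1.853, 2.012)
t=0.200: state=(1.940, 1.905)
t=0.300: state=(2.042, 1.809)
t=0.400: state=(2.158, 1.725)
t=0.500: state=(2.291, 1.651)
t=0.600: state=(2.439, 1.588)
t=0.700: state=(2.605, 1.535)
t=0.800: state=(2.789, 1.492)
t=0.900: state=(2.992, 1.460)
t=1.000: state=(3.213, 1.439)
t=1.100: state=(3.454, 1.429)
t=1.200: state=(3.713, 1.431)
t=1.300: state=(3.990, 1.446)
t=1.400: state=(4.284, 1.474)
t=1.500: state=(4.590, 1.518)
t=1.600: state=(4.906, 1.580)
t=1.700: state=(5.224, 1.662)
t=1.800: state=(5.537, 1.766)
t=1.900: state=(5.835, 1.896)
t=2.000: state=(6.105, 2.054)
t=2.100: state=(6.331, 2.245)
t=2.200: state=(6.499, 2.469)
t=2.300: state=(6.590, 2.728)
t=2.400: state=(6.591, 3.018)
t=2.500: state=(6.493, 3.334)
t=2.600: state=(6.293, 3.664)
compare at T: x=6.293, y=3.664

largest component: x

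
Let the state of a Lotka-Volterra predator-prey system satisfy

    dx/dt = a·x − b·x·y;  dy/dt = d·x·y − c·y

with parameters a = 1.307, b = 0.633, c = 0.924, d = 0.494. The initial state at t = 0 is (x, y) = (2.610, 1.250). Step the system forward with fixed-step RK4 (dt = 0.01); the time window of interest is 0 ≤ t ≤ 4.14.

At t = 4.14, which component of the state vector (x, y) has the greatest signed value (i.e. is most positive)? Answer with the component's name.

t=0.000: state=(2.610, 1.250)
step 1 (dt=0.01): k1=(1.346, 0.457), k2=(1.346, 0.462), k3=(1.346, 0.462), k4=(1.345, 0.467); state += dt/6·(k1+2k2+2k3+k4)
t=0.010: state=(2.623, 1.255)
t=0.020: state=(2.637, 1.259)
t=0.030: state=(2.650, 1.264)
continuing one RK4 step at a time; state shown every 20 steps (Δt=0.2):
t=0.200: state=(2.874, 1.363)
t=0.400: state=(3.112, 1.523)
t=0.600: state=(3.289, 1.738)
t=0.800: state=(3.372, 2.009)
t=1.000: state=(3.329, 2.328)
t=1.200: state=(3.151, 2.669)
t=1.400: state=(2.859, 2.988)
t=1.600: state=(2.502, 3.238)
t=1.800: state=(2.134, 3.384)
t=2.000: state=(1.800, 3.415)
t=2.200: state=(1.523, 3.343)
t=2.400: state=(1.307, 3.195)
t=2.600: state=(1.146, 2.996)
t=2.800: state=(1.033, 2.773)
t=3.000: state=(0.958, 2.543)
t=3.200: state=(0.915, 2.318)
t=3.400: state=(0.898, 2.107)
t=3.600: state=(0.905, 1.914)
t=3.800: state=(0.932, 1.742)
t=4.000: state=(0.981, 1.592)
t=4.140: state=(1.027, 1.499)
compare at T: x=1.027, y=1.499

largest component: y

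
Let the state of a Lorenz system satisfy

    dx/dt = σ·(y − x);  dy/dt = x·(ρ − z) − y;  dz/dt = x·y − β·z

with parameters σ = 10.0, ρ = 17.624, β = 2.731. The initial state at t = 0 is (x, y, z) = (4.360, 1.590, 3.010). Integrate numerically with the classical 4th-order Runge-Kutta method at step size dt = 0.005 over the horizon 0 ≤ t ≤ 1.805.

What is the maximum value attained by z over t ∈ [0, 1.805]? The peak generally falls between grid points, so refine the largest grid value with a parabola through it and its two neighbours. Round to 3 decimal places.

t=0.000: state=(4.360, 1.590, 3.010)
step 1 (dt=0.005): k1=(-27.700, 62.127, -1.288), k2=(-25.454, 60.974, -0.723), k3=(-25.539, 61.052, -0.729), k4=(-23.370, 59.971, -0.189); state += dt/6·(k1+2k2+2k3+k4)
t=0.005: state=(4.232, 1.895, 3.006)
t=0.010: state=(4.126, 2.190, 3.008)
t=0.015: state=(4.038, 2.477, 3.014)
continuing one RK4 step at a time; state shown every 20 steps (Δt=0.1):
t=0.100: state=(4.615, 7.000, 3.895)
t=0.200: state=(8.396, 13.263, 8.847)
t=0.300: state=(12.619, 14.634, 21.004)
t=0.400: state=(10.386, 4.613, 26.484)
t=0.500: state=(4.414, -0.522, 21.144)
t=0.600: state=(1.116, -0.781, 15.927)
t=0.700: state=(0.002, -0.583, 12.094)
t=0.800: state=(-0.388, -0.683, 9.216)
t=0.900: state=(-0.715, -1.120, 7.057)
t=1.000: state=(-1.286, -2.077, 5.509)
t=1.100: state=(-2.439, -4.052, 4.686)
t=1.200: state=(-4.751, -7.888, 5.438)
t=1.300: state=(-8.756, -13.372, 10.622)
t=1.400: state=(-12.275, -13.338, 21.747)
t=1.500: state=(-9.659, -4.255, 25.474)
t=1.600: state=(-4.341, -0.055, 20.423)
t=1.700: state=(-1.499, 0.108, 15.510)
t=1.800: state=(-0.614, -0.245, 11.808)
t=1.805: state=(-0.597, -0.262, 11.648)
largest grid value and its neighbours: z(0.375)=26.66465, z(0.380)=26.70356, z(0.385)=26.70263
parabola through these three points peaks at t≈0.382 with z≈26.70808

max z = 26.708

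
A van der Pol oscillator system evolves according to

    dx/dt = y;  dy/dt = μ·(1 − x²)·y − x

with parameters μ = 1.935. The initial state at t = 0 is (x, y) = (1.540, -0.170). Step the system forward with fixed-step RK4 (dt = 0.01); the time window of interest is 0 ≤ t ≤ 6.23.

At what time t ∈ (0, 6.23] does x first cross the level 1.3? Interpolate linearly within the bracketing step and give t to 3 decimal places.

t=0.000: state=(1.540, -0.170)
step 1 (dt=0.01): k1=(-0.170, -1.089), k2=(-0.175, -1.074), k3=(-0.175, -1.075), k4=(-0.181, -1.060); state += dt/6·(k1+2k2+2k3+k4)
t=0.010: state=(1.538, -0.181)
t=0.020: state=(1.536, -0.191)
t=0.030: state=(1.534, -0.201)
continuing one RK4 step at a time; state shown every 25 steps (Δt=0.25):
t=0.250: state=(1.470, -0.375)
t=0.500: state=(1.358, -0.513)
t=0.600: state=(1.304, -0.566)
next step: t=0.610: state=(1.298, -0.571) — x has crossed 1.3
linear interpolation between t=0.600 (1.30405) and t=0.610 (1.29837) → t≈0.607

t = 0.607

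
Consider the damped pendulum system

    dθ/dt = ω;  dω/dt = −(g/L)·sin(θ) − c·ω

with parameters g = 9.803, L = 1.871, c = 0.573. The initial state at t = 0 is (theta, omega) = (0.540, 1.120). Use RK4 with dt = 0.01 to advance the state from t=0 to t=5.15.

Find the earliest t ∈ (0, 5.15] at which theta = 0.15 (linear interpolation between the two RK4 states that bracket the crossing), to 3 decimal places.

t = 0.977

t=0.000: state=(0.540, 1.120)
step 1 (dt=0.01): k1=(1.120, -3.336), k2=(1.103, -3.351), k3=(1.103, -3.351), k4=(1.086, -3.366); state += dt/6·(k1+2k2+2k3+k4)
t=0.010: state=(0.551, 1.086)
t=0.020: state=(0.562, 1.053)
t=0.030: state=(0.572, 1.019)
continuing one RK4 step at a time; state shown every 20 steps (Δt=0.2):
t=0.200: state=(0.694, 0.416)
t=0.400: state=(0.707, -0.277)
t=0.600: state=(0.592, -0.852)
t=0.800: state=(0.380, -1.225)
t=0.970: state=(0.160, -1.336)
next step: t=0.980: state=(0.146, -1.337) — theta has crossed 0.15
linear interpolation between t=0.970 (0.15950) and t=0.980 (0.14614) → t≈0.977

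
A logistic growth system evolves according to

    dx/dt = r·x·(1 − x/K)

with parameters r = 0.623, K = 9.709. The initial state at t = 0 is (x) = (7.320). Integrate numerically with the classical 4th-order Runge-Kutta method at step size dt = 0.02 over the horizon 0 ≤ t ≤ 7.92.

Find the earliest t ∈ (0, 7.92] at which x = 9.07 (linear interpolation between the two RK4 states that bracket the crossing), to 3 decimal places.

t=0.000: state=(7.320)
step 1 (dt=0.02): k1=(1.122), k2=(1.119), k3=(1.119), k4=(1.115); state += dt/6·(k1+2k2+2k3+k4)
t=0.020: state=(7.342)
t=0.040: state=(7.365)
t=0.060: state=(7.387)
continuing one RK4 step at a time; state shown every 25 steps (Δt=0.5):
t=0.500: state=(7.836)
t=1.000: state=(8.263)
t=1.500: state=(8.606)
t=2.000: state=(8.876)
t=2.460: state=(9.070)
next step: t=2.480: state=(9.077) — x has crossed 9.07
linear interpolation between t=2.460 (9.06970) and t=2.480 (9.07710) → t≈2.461

t = 2.461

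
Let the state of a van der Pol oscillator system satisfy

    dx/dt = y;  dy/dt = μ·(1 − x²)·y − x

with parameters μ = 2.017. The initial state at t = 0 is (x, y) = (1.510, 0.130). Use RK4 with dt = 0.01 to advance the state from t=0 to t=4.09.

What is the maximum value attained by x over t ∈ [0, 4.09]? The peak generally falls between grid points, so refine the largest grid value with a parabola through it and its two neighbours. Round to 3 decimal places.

t=0.000: state=(1.510, 0.130)
step 1 (dt=0.01): k1=(0.130, -1.846), k2=(0.121, -1.823), k3=(0.121, -1.823), k4=(0.112, -1.801); state += dt/6·(k1+2k2+2k3+k4)
t=0.010: state=(1.511, 0.112)
t=0.020: state=(1.512, 0.094)
t=0.030: state=(1.513, 0.077)
continuing one RK4 step at a time; state shown every 20 steps (Δt=0.2):
t=0.200: state=(1.505, -0.159)
t=0.400: state=(1.454, -0.334)
t=0.600: state=(1.375, -0.457)
t=0.800: state=(1.272, -0.566)
t=1.000: state=(1.147, -0.691)
t=1.200: state=(0.993, -0.860)
t=1.400: state=(0.797, -1.118)
t=1.600: state=(0.535, -1.544)
t=1.800: state=(0.159, -2.273)
t=2.000: state=(-0.398, -3.332)
t=2.200: state=(-1.133, -3.726)
t=2.400: state=(-1.740, -2.095)
t=2.600: state=(-1.982, -0.513)
t=2.800: state=(-2.014, 0.080)
t=3.000: state=(-1.976, 0.257)
t=3.200: state=(-1.918, 0.318)
t=3.400: state=(-1.851, 0.350)
t=3.600: state=(-1.778, 0.377)
t=3.800: state=(-1.700, 0.405)
t=4.000: state=(-1.616, 0.439)
t=4.090: state=(-1.576, 0.457)
largest grid value and its neighbours: x(0.070)=1.51483, x(0.080)=1.51487, x(0.090)=1.51476
parabola through these three points peaks at t≈0.078 with x≈1.51487

max x = 1.515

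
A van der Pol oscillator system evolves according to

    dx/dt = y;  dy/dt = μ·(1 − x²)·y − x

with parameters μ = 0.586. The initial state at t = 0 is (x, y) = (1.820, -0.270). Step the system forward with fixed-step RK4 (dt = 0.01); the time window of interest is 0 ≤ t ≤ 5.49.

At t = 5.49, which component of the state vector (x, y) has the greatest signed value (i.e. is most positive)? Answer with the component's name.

largest component: y

t=0.000: state=(1.820, -0.270)
step 1 (dt=0.01): k1=(-0.270, -1.454), k2=(-0.277, -1.444), k3=(-0.277, -1.444), k4=(-0.284, -1.433); state += dt/6·(k1+2k2+2k3+k4)
t=0.010: state=(1.817, -0.284)
t=0.020: state=(1.814, -0.299)
t=0.030: state=(1.811, -0.313)
continuing one RK4 step at a time; state shown every 20 steps (Δt=0.2):
t=0.200: state=(1.739, -0.524)
t=0.400: state=(1.614, -0.727)
t=0.600: state=(1.450, -0.905)
t=0.800: state=(1.252, -1.079)
t=1.000: state=(1.018, -1.267)
t=1.200: state=(0.744, -1.479)
t=1.400: state=(0.424, -1.718)
t=1.600: state=(0.056, -1.968)
t=1.800: state=(-0.360, -2.172)
t=2.000: state=(-0.803, -2.224)
t=2.200: state=(-1.231, -2.007)
t=2.400: state=(-1.587, -1.516)
t=2.600: state=(-1.829, -0.900)
t=2.800: state=(-1.951, -0.336)
t=3.000: state=(-1.973, 0.094)
t=3.200: state=(-1.922, 0.401)
t=3.400: state=(-1.818, 0.624)
t=3.600: state=(-1.675, 0.802)
t=3.800: state=(-1.498, 0.962)
t=4.000: state=(-1.290, 1.126)
t=4.200: state=(-1.047, 1.308)
t=4.400: state=(-0.765, 1.518)
t=4.600: state=(-0.437, 1.760)
t=4.800: state=(-0.060, 2.015)
t=5.000: state=(0.366, 2.225)
t=5.200: state=(0.820, 2.275)
t=5.400: state=(1.257, 2.043)
t=5.490: state=(1.432, 1.838)
compare at T: x=1.432, y=1.838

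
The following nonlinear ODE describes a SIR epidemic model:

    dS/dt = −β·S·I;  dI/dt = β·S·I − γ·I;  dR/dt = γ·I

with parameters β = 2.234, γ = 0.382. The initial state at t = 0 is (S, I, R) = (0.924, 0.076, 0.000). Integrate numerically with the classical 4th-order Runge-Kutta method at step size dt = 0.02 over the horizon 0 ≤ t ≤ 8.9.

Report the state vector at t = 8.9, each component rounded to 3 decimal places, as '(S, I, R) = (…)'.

(S, I, R) = (0.004, 0.063, 0.933)

t=0.000: state=(0.924, 0.076, 0.000)
step 1 (dt=0.02): k1=(-0.157, 0.128, 0.029), k2=(-0.159, 0.130, 0.030), k3=(-0.159, 0.130, 0.030), k4=(-0.162, 0.132, 0.030); state += dt/6·(k1+2k2+2k3+k4)
t=0.020: state=(0.921, 0.079, 0.001)
t=0.040: state=(0.918, 0.081, 0.001)
t=0.060: state=(0.914, 0.084, 0.002)
continuing one RK4 step at a time; state shown every 25 steps (Δt=0.5):
t=0.500: state=(0.811, 0.167, 0.022)
t=1.000: state=(0.624, 0.309, 0.067)
t=1.500: state=(0.406, 0.453, 0.140)
t=2.000: state=(0.233, 0.531, 0.236)
t=2.500: state=(0.128, 0.534, 0.339)
t=3.000: state=(0.072, 0.491, 0.437)
t=3.500: state=(0.043, 0.432, 0.525)
t=4.000: state=(0.027, 0.371, 0.602)
t=4.500: state=(0.019, 0.314, 0.667)
t=5.000: state=(0.014, 0.264, 0.722)
t=5.500: state=(0.010, 0.221, 0.768)
t=6.000: state=(0.008, 0.185, 0.807)
t=6.500: state=(0.007, 0.154, 0.839)
t=7.000: state=(0.006, 0.128, 0.866)
t=7.500: state=(0.005, 0.106, 0.889)
t=8.000: state=(0.005, 0.088, 0.907)
t=8.500: state=(0.004, 0.073, 0.922)
t=8.900: state=(0.004, 0.063, 0.933)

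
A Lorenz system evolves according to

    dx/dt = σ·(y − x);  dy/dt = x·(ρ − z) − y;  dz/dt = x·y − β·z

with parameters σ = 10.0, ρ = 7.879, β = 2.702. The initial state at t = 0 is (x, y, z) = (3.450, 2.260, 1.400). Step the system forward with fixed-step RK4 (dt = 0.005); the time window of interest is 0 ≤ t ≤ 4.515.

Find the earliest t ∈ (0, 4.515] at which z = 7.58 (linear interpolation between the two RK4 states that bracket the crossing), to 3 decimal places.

t = 0.397

t=0.000: state=(3.450, 2.260, 1.400)
step 1 (dt=0.005): k1=(-11.900, 20.093, 4.014), k2=(-11.100, 19.815, 4.092), k3=(-11.127, 19.828, 4.093), k4=(-10.352, 19.563, 4.170); state += dt/6·(k1+2k2+2k3+k4)
t=0.005: state=(3.394, 2.359, 1.420)
t=0.010: state=(3.346, 2.456, 1.442)
t=0.015: state=(3.305, 2.550, 1.464)
continuing one RK4 step at a time; state shown every 40 steps (Δt=0.2):
t=0.200: state=(4.316, 5.526, 3.115)
t=0.395: state=(6.461, 7.006, 7.529)
next step: t=0.400: state=(6.487, 6.981, 7.653) — z has crossed 7.58
linear interpolation between t=0.395 (7.52892) and t=0.400 (7.65277) → t≈0.397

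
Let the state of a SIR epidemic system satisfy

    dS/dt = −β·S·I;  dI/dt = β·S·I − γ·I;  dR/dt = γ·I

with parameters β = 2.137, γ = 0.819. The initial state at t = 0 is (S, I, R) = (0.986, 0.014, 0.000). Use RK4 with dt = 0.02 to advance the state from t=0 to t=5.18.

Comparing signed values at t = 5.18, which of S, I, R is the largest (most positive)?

t=0.000: state=(0.986, 0.014, 0.000)
step 1 (dt=0.02): k1=(-0.029, 0.018, 0.011), k2=(-0.030, 0.018, 0.012), k3=(-0.030, 0.018, 0.012), k4=(-0.030, 0.018, 0.012); state += dt/6·(k1+2k2+2k3+k4)
t=0.020: state=(0.985, 0.014, 0.000)
t=0.040: state=(0.985, 0.015, 0.000)
t=0.060: state=(0.984, 0.015, 0.001)
continuing one RK4 step at a time; state shown every 10 steps (Δt=0.2):
t=0.200: state=(0.979, 0.018, 0.003)
t=0.400: state=(0.971, 0.023, 0.006)
t=0.600: state=(0.960, 0.030, 0.010)
t=0.800: state=(0.946, 0.038, 0.016)
t=1.000: state=(0.929, 0.048, 0.023)
t=1.200: state=(0.907, 0.061, 0.032)
t=1.400: state=(0.881, 0.076, 0.043)
t=1.600: state=(0.850, 0.093, 0.057)
t=1.800: state=(0.814, 0.113, 0.074)
t=2.000: state=(0.772, 0.134, 0.094)
t=2.200: state=(0.726, 0.157, 0.118)
t=2.400: state=(0.675, 0.180, 0.145)
t=2.600: state=(0.622, 0.201, 0.176)
t=2.800: state=(0.569, 0.220, 0.211)
t=3.000: state=(0.516, 0.236, 0.248)
t=3.200: state=(0.465, 0.247, 0.288)
t=3.400: state=(0.418, 0.253, 0.329)
t=3.600: state=(0.375, 0.255, 0.371)
t=3.800: state=(0.336, 0.251, 0.412)
t=4.000: state=(0.303, 0.245, 0.453)
t=4.200: state=(0.273, 0.235, 0.492)
t=4.400: state=(0.248, 0.223, 0.530)
t=4.600: state=(0.226, 0.209, 0.565)
t=4.800: state=(0.207, 0.195, 0.598)
t=5.000: state=(0.191, 0.180, 0.629)
t=5.180: state=(0.179, 0.167, 0.654)
compare at T: S=0.179, I=0.167, R=0.654

largest component: R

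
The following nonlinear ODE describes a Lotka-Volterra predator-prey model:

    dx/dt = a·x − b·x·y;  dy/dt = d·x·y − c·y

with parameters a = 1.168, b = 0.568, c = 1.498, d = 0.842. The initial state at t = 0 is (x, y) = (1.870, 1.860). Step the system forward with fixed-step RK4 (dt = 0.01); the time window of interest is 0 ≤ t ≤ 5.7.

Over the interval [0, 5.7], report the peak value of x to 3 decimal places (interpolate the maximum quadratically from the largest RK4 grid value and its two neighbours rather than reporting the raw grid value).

max x = 1.964

t=0.000: state=(1.870, 1.860)
step 1 (dt=0.01): k1=(0.209, 0.142), k2=(0.208, 0.144), k3=(0.208, 0.144), k4=(0.207, 0.146); state += dt/6·(k1+2k2+2k3+k4)
t=0.010: state=(1.872, 1.861)
t=0.020: state=(1.874, 1.863)
t=0.030: state=(1.876, 1.864)
continuing one RK4 step at a time; state shown every 20 steps (Δt=0.2):
t=0.200: state=(1.909, 1.895)
t=0.400: state=(1.939, 1.942)
t=0.600: state=(1.958, 1.999)
t=0.800: state=(1.964, 2.061)
t=1.000: state=(1.956, 2.125)
t=1.200: state=(1.934, 2.186)
t=1.400: state=(1.900, 2.238)
t=1.600: state=(1.857, 2.275)
t=1.800: state=(1.809, 2.296)
t=2.000: state=(1.760, 2.298)
t=2.200: state=(1.713, 2.281)
t=2.400: state=(1.673, 2.248)
t=2.600: state=(1.641, 2.202)
t=2.800: state=(1.619, 2.147)
t=3.000: state=(1.608, 2.088)
t=3.200: state=(1.607, 2.028)
t=3.400: state=(1.618, 1.972)
t=3.600: state=(1.638, 1.922)
t=3.800: state=(1.667, 1.881)
t=4.000: state=(1.704, 1.852)
t=4.200: state=(1.746, 1.835)
t=4.400: state=(1.791, 1.831)
t=4.600: state=(1.836, 1.842)
t=4.800: state=(1.879, 1.867)
t=5.000: state=(1.916, 1.905)
t=5.200: state=(1.944, 1.954)
t=5.400: state=(1.961, 2.012)
t=5.600: state=(1.963, 2.076)
t=5.700: state=(1.960, 2.108)
largest grid value and its neighbours: x(5.530)=1.96411, x(5.540)=1.96413, x(5.550)=1.96411
parabola through these three points peaks at t≈5.540 with x≈1.96413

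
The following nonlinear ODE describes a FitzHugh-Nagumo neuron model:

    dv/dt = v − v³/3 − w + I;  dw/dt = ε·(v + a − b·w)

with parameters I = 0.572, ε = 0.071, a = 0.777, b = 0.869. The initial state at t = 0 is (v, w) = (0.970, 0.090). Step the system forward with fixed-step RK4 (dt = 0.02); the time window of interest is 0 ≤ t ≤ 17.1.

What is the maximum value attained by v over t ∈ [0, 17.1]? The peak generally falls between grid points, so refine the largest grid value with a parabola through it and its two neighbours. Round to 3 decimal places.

t=0.000: state=(0.970, 0.090)
step 1 (dt=0.02): k1=(1.148, 0.118), k2=(1.147, 0.119), k3=(1.147, 0.119), k4=(1.146, 0.120); state += dt/6·(k1+2k2+2k3+k4)
t=0.020: state=(0.993, 0.092)
t=0.040: state=(1.016, 0.095)
t=0.060: state=(1.039, 0.097)
continuing one RK4 step at a time; state shown every 50 steps (Δt=1):
t=1.000: state=(1.751, 0.238)
t=2.000: state=(1.826, 0.402)
t=3.000: state=(1.771, 0.555)
t=4.000: state=(1.704, 0.695)
t=5.000: state=(1.634, 0.822)
t=6.000: state=(1.562, 0.936)
t=7.000: state=(1.488, 1.039)
t=8.000: state=(1.409, 1.130)
t=9.000: state=(1.325, 1.210)
t=10.000: state=(1.232, 1.279)
t=11.000: state=(1.126, 1.337)
t=12.000: state=(0.997, 1.384)
t=13.000: state=(0.825, 1.418)
t=14.000: state=(0.551, 1.435)
t=15.000: state=(-0.019, 1.423)
t=16.000: state=(-1.282, 1.350)
t=17.000: state=(-1.944, 1.204)
t=17.100: state=(-1.954, 1.188)
largest grid value and its neighbours: v(1.700)=1.83112, v(1.720)=1.83115, v(1.740)=1.83112
parabola through these three points peaks at t≈1.720 with v≈1.83115

max v = 1.831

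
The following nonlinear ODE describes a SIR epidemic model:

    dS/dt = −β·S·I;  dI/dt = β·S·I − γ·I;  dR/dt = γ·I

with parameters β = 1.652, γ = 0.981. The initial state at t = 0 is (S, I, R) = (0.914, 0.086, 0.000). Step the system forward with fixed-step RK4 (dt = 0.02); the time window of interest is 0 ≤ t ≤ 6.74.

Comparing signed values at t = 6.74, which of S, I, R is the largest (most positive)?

largest component: R

t=0.000: state=(0.914, 0.086, 0.000)
step 1 (dt=0.02): k1=(-0.130, 0.045, 0.084), k2=(-0.130, 0.046, 0.085), k3=(-0.130, 0.046, 0.085), k4=(-0.131, 0.046, 0.085); state += dt/6·(k1+2k2+2k3+k4)
t=0.020: state=(0.911, 0.087, 0.002)
t=0.040: state=(0.909, 0.088, 0.003)
t=0.060: state=(0.906, 0.089, 0.005)
continuing one RK4 step at a time; state shown every 25 steps (Δt=0.5):
t=0.500: state=(0.843, 0.109, 0.048)
t=1.000: state=(0.764, 0.130, 0.106)
t=1.500: state=(0.682, 0.144, 0.174)
t=2.000: state=(0.604, 0.150, 0.246)
t=2.500: state=(0.534, 0.147, 0.320)
t=3.000: state=(0.475, 0.136, 0.389)
t=3.500: state=(0.427, 0.121, 0.452)
t=4.000: state=(0.389, 0.104, 0.508)
t=4.500: state=(0.360, 0.086, 0.554)
t=5.000: state=(0.337, 0.071, 0.593)
t=5.500: state=(0.320, 0.057, 0.624)
t=6.000: state=(0.307, 0.045, 0.648)
t=6.500: state=(0.297, 0.035, 0.668)
t=6.740: state=(0.293, 0.031, 0.676)
compare at T: S=0.293, I=0.031, R=0.676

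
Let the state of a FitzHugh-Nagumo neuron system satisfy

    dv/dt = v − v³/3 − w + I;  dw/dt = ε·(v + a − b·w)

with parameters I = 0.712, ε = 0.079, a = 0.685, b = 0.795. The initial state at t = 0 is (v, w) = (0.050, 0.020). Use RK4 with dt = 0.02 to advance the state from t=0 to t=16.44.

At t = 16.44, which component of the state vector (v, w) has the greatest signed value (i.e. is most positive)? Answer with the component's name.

largest component: w

t=0.000: state=(0.050, 0.020)
step 1 (dt=0.02): k1=(0.742, 0.057), k2=(0.749, 0.057), k3=(0.749, 0.057), k4=(0.756, 0.058); state += dt/6·(k1+2k2+2k3+k4)
t=0.020: state=(0.065, 0.021)
t=0.040: state=(0.080, 0.022)
t=0.060: state=(0.096, 0.024)
continuing one RK4 step at a time; state shown every 50 steps (Δt=1):
t=1.000: state=(1.134, 0.113)
t=2.000: state=(1.843, 0.280)
t=3.000: state=(1.867, 0.459)
t=4.000: state=(1.805, 0.624)
t=5.000: state=(1.736, 0.774)
t=6.000: state=(1.665, 0.910)
t=7.000: state=(1.593, 1.032)
t=8.000: state=(1.518, 1.140)
t=9.000: state=(1.440, 1.237)
t=10.000: state=(1.357, 1.321)
t=11.000: state=(1.268, 1.394)
t=12.000: state=(1.169, 1.455)
t=13.000: state=(1.053, 1.504)
t=14.000: state=(0.907, 1.540)
t=15.000: state=(0.697, 1.560)
t=16.000: state=(0.324, 1.559)
t=16.440: state=(0.036, 1.546)
compare at T: v=0.036, w=1.546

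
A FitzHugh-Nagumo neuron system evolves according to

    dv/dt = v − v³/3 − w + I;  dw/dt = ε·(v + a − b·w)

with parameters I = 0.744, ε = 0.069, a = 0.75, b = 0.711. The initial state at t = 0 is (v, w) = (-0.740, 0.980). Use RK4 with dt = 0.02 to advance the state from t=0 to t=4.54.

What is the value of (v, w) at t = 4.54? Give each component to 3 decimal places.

t=0.000: state=(-0.740, 0.980)
step 1 (dt=0.02): k1=(-0.841, -0.047), k2=(-0.844, -0.048), k3=(-0.844, -0.048), k4=(-0.847, -0.049); state += dt/6·(k1+2k2+2k3+k4)
t=0.020: state=(-0.757, 0.979)
t=0.040: state=(-0.774, 0.978)
t=0.060: state=(-0.791, 0.977)
continuing one RK4 step at a time; state shown every 10 steps (Δt=0.2):
t=0.200: state=(-0.913, 0.969)
t=0.400: state=(-1.090, 0.956)
t=0.600: state=(-1.257, 0.941)
t=0.800: state=(-1.403, 0.924)
t=1.000: state=(-1.521, 0.905)
t=1.200: state=(-1.608, 0.885)
t=1.400: state=(-1.668, 0.864)
t=1.600: state=(-1.706, 0.843)
t=1.800: state=(-1.729, 0.821)
t=2.000: state=(-1.741, 0.800)
t=2.200: state=(-1.745, 0.778)
t=2.400: state=(-1.745, 0.757)
t=2.600: state=(-1.741, 0.736)
t=2.800: state=(-1.735, 0.715)
t=3.000: state=(-1.727, 0.695)
t=3.200: state=(-1.719, 0.675)
t=3.400: state=(-1.710, 0.655)
t=3.600: state=(-1.701, 0.635)
t=3.800: state=(-1.691, 0.616)
t=4.000: state=(-1.681, 0.597)
t=4.200: state=(-1.671, 0.579)
t=4.400: state=(-1.661, 0.561)
t=4.540: state=(-1.654, 0.548)

(v, w) = (-1.654, 0.548)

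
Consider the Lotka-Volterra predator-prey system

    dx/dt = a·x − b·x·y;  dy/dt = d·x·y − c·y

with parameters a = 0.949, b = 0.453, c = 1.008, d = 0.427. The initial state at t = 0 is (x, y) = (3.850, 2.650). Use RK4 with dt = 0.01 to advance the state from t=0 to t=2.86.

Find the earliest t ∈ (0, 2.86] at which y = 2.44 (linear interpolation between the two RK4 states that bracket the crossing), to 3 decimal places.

t = 2.224

t=0.000: state=(3.850, 2.650)
step 1 (dt=0.01): k1=(-0.968, 1.685), k2=(-0.982, 1.685), k3=(-0.982, 1.685), k4=(-0.995, 1.685); state += dt/6·(k1+2k2+2k3+k4)
t=0.010: state=(3.840, 2.667)
t=0.020: state=(3.830, 2.684)
t=0.030: state=(3.820, 2.701)
continuing one RK4 step at a time; state shown every 10 steps (Δt=0.1):
t=0.100: state=(3.740, 2.818)
t=0.200: state=(3.606, 2.980)
t=0.300: state=(3.452, 3.133)
t=0.400: state=(3.283, 3.271)
t=0.500: state=(3.104, 3.389)
t=0.600: state=(2.921, 3.485)
t=0.700: state=(2.738, 3.556)
t=0.800: state=(2.560, 3.599)
t=0.900: state=(2.390, 3.617)
t=1.000: state=(2.231, 3.609)
t=1.100: state=(2.084, 3.578)
t=1.200: state=(1.951, 3.526)
t=1.300: state=(1.832, 3.456)
t=1.400: state=(1.725, 3.371)
t=1.500: state=(1.632, 3.274)
t=1.600: state=(1.551, 3.168)
t=1.700: state=(1.481, 3.055)
t=1.800: state=(1.422, 2.939)
t=1.900: state=(1.372, 2.820)
t=2.000: state=(1.331, 2.701)
t=2.100: state=(1.299, 2.583)
t=2.200: state=(1.274, 2.467)
t=2.220: state=(1.269, 2.444)
next step: t=2.230: state=(1.267, 2.433) — y has crossed 2.44
linear interpolation between t=2.220 (2.44445) and t=2.230 (2.43308) → t≈2.224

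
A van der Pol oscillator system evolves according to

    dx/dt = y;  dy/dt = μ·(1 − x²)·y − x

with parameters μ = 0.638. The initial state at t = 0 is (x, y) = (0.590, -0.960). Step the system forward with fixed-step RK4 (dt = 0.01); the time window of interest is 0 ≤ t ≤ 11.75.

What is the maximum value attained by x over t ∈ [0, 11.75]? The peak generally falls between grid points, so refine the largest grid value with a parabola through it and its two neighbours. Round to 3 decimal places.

t=0.000: state=(0.590, -0.960)
step 1 (dt=0.01): k1=(-0.960, -0.989), k2=(-0.965, -0.990), k3=(-0.965, -0.990), k4=(-0.970, -0.991); state += dt/6·(k1+2k2+2k3+k4)
t=0.010: state=(0.580, -0.970)
t=0.020: state=(0.571, -0.980)
t=0.030: state=(0.561, -0.990)
continuing one RK4 step at a time; state shown every 50 steps (Δt=0.5):
t=0.500: state=(-0.015, -1.457)
t=1.000: state=(-0.820, -1.648)
t=1.500: state=(-1.493, -0.892)
t=2.000: state=(-1.677, 0.099)
t=2.500: state=(-1.465, 0.698)
t=3.000: state=(-1.001, 1.164)
t=3.500: state=(-0.280, 1.748)
t=4.000: state=(0.736, 2.203)
t=4.500: state=(1.672, 1.269)
t=5.000: state=(1.944, -0.059)
t=5.500: state=(1.740, -0.679)
t=6.000: state=(1.300, -1.076)
t=6.500: state=(0.645, -1.580)
t=7.000: state=(-0.310, -2.223)
t=7.500: state=(-1.418, -1.892)
t=8.000: state=(-1.972, -0.340)
t=8.500: state=(-1.896, 0.512)
t=9.000: state=(-1.531, 0.924)
t=9.500: state=(-0.970, 1.346)
t=10.000: state=(-0.149, 1.970)
t=10.500: state=(0.963, 2.292)
t=11.000: state=(1.839, 0.991)
t=11.500: state=(1.986, -0.241)
t=11.750: state=(1.884, -0.548)
largest grid value and its neighbours: x(11.350)=2.00281, x(11.360)=2.00298, x(11.370)=2.00294
parabola through these three points peaks at t≈11.363 with x≈2.00299

max x = 2.003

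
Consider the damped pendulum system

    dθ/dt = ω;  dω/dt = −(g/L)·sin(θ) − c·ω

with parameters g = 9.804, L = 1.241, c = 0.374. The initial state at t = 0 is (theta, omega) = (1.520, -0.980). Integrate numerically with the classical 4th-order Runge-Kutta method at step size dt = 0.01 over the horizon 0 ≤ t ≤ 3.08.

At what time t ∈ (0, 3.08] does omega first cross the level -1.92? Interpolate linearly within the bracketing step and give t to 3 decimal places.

t=0.000: state=(1.520, -0.980)
step 1 (dt=0.01): k1=(-0.980, -7.523), k2=(-1.018, -7.507), k3=(-1.018, -7.507), k4=(-1.055, -7.491); state += dt/6·(k1+2k2+2k3+k4)
t=0.010: state=(1.510, -1.055)
t=0.020: state=(1.499, -1.130)
t=0.030: state=(1.487, -1.204)
continuing one RK4 step at a time; state shown every 10 steps (Δt=0.1):
t=0.100: state=(1.385, -1.714)
t=0.120: state=(1.349, -1.855)
next step: t=0.130: state=(1.330, -1.925) — omega has crossed -1.92
linear interpolation between t=0.120 (-1.85533) and t=0.130 (-1.92516) → t≈0.129

t = 0.129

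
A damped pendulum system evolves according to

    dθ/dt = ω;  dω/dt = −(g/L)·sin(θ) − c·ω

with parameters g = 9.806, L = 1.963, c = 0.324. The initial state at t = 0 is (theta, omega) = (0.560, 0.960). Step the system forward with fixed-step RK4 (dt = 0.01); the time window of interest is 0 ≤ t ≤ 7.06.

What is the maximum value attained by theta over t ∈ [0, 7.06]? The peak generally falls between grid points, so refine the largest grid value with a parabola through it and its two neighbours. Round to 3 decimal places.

max theta = 0.706

t=0.000: state=(0.560, 0.960)
step 1 (dt=0.01): k1=(0.960, -2.965), k2=(0.945, -2.980), k3=(0.945, -2.980), k4=(0.930, -2.995); state += dt/6·(k1+2k2+2k3+k4)
t=0.010: state=(0.569, 0.930)
t=0.020: state=(0.579, 0.900)
t=0.030: state=(0.587, 0.870)
continuing one RK4 step at a time; state shown every 25 steps (Δt=0.25):
t=0.250: state=(0.702, 0.161)
t=0.500: state=(0.643, -0.613)
t=0.750: state=(0.413, -1.179)
t=1.000: state=(0.084, -1.383)
t=1.250: state=(-0.244, -1.172)
t=1.500: state=(-0.476, -0.646)
t=1.750: state=(-0.556, 0.011)
t=2.000: state=(-0.475, 0.613)
t=2.250: state=(-0.266, 1.007)
t=2.500: state=(0.002, 1.086)
t=2.750: state=(0.249, 0.843)
t=3.000: state=(0.405, 0.380)
t=3.250: state=(0.434, -0.150)
t=3.500: state=(0.337, -0.599)
t=3.750: state=(0.151, -0.847)
t=4.000: state=(-0.064, -0.831)
t=4.250: state=(-0.244, -0.574)
t=4.500: state=(-0.339, -0.175)
t=4.750: state=(-0.330, 0.243)
t=5.000: state=(-0.226, 0.560)
t=5.250: state=(-0.065, 0.693)
t=5.500: state=(0.102, 0.613)
t=5.750: state=(0.227, 0.362)
t=6.000: state=(0.276, 0.027)
t=6.250: state=(0.242, -0.290)
t=6.500: state=(0.140, -0.499)
t=6.750: state=(0.006, -0.548)
t=7.000: state=(-0.120, -0.433)
t=7.060: state=(-0.144, -0.386)
largest grid value and its neighbours: theta(0.290)=0.70561, theta(0.300)=0.70575, theta(0.310)=0.70557
parabola through these three points peaks at t≈0.299 with theta≈0.70575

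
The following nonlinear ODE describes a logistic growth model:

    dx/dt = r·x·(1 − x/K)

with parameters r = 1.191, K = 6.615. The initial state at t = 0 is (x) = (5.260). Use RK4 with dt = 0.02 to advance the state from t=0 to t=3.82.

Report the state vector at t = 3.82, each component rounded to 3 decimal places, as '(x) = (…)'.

(x) = (6.597)

t=0.000: state=(5.260)
step 1 (dt=0.02): k1=(1.283), k2=(1.274), k3=(1.274), k4=(1.265); state += dt/6·(k1+2k2+2k3+k4)
t=0.020: state=(5.285)
t=0.040: state=(5.311)
t=0.060: state=(5.335)
continuing one RK4 step at a time; state shown every 10 steps (Δt=0.2):
t=0.200: state=(5.499)
t=0.400: state=(5.703)
t=0.600: state=(5.874)
t=0.800: state=(6.017)
t=1.000: state=(6.135)
t=1.200: state=(6.231)
t=1.400: state=(6.308)
t=1.600: state=(6.371)
t=1.800: state=(6.421)
t=2.000: state=(6.461)
t=2.200: state=(6.493)
t=2.400: state=(6.519)
t=2.600: state=(6.539)
t=2.800: state=(6.555)
t=3.000: state=(6.568)
t=3.200: state=(6.578)
t=3.400: state=(6.585)
t=3.600: state=(6.592)
t=3.800: state=(6.597)
t=3.820: state=(6.597)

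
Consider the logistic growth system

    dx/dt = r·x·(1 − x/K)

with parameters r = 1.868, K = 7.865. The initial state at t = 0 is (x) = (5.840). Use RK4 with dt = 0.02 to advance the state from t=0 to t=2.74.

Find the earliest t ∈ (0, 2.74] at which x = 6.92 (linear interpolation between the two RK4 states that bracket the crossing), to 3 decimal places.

t=0.000: state=(5.840)
step 1 (dt=0.02): k1=(2.809), k2=(2.783), k3=(2.783), k4=(2.758); state += dt/6·(k1+2k2+2k3+k4)
t=0.020: state=(5.896)
t=0.040: state=(5.950)
t=0.060: state=(6.004)
continuing one RK4 step at a time; state shown every 5 steps (Δt=0.1):
t=0.100: state=(6.108)
t=0.200: state=(6.350)
t=0.300: state=(6.565)
t=0.400: state=(6.755)
t=0.480: state=(6.890)
next step: t=0.500: state=(6.922) — x has crossed 6.92
linear interpolation between t=0.480 (6.89035) and t=0.500 (6.92181) → t≈0.499

t = 0.499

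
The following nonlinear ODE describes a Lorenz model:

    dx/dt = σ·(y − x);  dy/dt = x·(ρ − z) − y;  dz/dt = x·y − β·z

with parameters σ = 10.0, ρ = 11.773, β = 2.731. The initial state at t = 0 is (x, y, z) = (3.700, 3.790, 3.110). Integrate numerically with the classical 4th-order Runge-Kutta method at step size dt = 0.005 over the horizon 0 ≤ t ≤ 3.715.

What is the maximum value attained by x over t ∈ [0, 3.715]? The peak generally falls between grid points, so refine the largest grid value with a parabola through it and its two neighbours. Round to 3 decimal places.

max x = 8.936

t=0.000: state=(3.700, 3.790, 3.110)
step 1 (dt=0.005): k1=(0.900, 28.263, 5.530), k2=(1.584, 28.161, 5.762), k3=(1.564, 28.174, 5.766), k4=(2.230, 28.083, 6.003); state += dt/6·(k1+2k2+2k3+k4)
t=0.005: state=(3.708, 3.931, 3.139)
t=0.010: state=(3.722, 4.071, 3.170)
t=0.015: state=(3.743, 4.210, 3.204)
continuing one RK4 step at a time; state shown every 40 steps (Δt=0.2):
t=0.200: state=(6.985, 9.320, 7.487)
t=0.400: state=(8.260, 6.386, 15.868)
t=0.600: state=(3.604, 1.995, 12.329)
t=0.800: state=(2.351, 2.459, 7.984)
t=1.000: state=(3.523, 4.572, 6.172)
t=1.200: state=(6.360, 7.898, 8.628)
t=1.400: state=(7.450, 6.588, 13.868)
t=1.600: state=(4.616, 3.374, 12.298)
t=1.800: state=(3.510, 3.581, 9.047)
t=2.000: state=(4.549, 5.442, 7.997)
t=2.200: state=(6.479, 7.225, 10.381)
t=2.400: state=(6.434, 5.661, 12.881)
t=2.600: state=(4.695, 4.053, 11.356)
t=2.800: state=(4.303, 4.524, 9.369)
t=3.000: state=(5.298, 5.964, 9.334)
t=3.200: state=(6.304, 6.460, 11.278)
t=3.400: state=(5.739, 5.164, 12.017)
t=3.600: state=(4.793, 4.548, 10.712)
t=3.715: state=(4.708, 4.800, 9.989)
largest grid value and its neighbours: x(0.325)=8.92981, x(0.330)=8.93546, x(0.335)=8.93372
parabola through these three points peaks at t≈0.331 with x≈8.93571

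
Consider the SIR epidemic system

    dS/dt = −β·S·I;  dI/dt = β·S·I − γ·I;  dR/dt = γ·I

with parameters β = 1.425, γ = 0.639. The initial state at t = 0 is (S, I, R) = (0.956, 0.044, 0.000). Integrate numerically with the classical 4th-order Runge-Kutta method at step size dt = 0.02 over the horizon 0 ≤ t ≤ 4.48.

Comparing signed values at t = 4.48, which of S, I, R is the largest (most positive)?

largest component: R

t=0.000: state=(0.956, 0.044, 0.000)
step 1 (dt=0.02): k1=(-0.060, 0.032, 0.028), k2=(-0.060, 0.032, 0.028), k3=(-0.060, 0.032, 0.028), k4=(-0.061, 0.032, 0.029); state += dt/6·(k1+2k2+2k3+k4)
t=0.020: state=(0.955, 0.045, 0.001)
t=0.040: state=(0.954, 0.045, 0.001)
t=0.060: state=(0.952, 0.046, 0.002)
continuing one RK4 step at a time; state shown every 10 steps (Δt=0.2):
t=0.200: state=(0.943, 0.051, 0.006)
t=0.400: state=(0.929, 0.058, 0.013)
t=0.600: state=(0.912, 0.067, 0.021)
t=0.800: state=(0.894, 0.076, 0.030)
t=1.000: state=(0.874, 0.086, 0.040)
t=1.200: state=(0.851, 0.097, 0.052)
t=1.400: state=(0.827, 0.108, 0.065)
t=1.600: state=(0.800, 0.120, 0.080)
t=1.800: state=(0.772, 0.132, 0.096)
t=2.000: state=(0.742, 0.144, 0.114)
t=2.200: state=(0.711, 0.156, 0.133)
t=2.400: state=(0.679, 0.168, 0.153)
t=2.600: state=(0.646, 0.178, 0.176)
t=2.800: state=(0.613, 0.188, 0.199)
t=3.000: state=(0.581, 0.196, 0.223)
t=3.200: state=(0.549, 0.202, 0.249)
t=3.400: state=(0.518, 0.207, 0.275)
t=3.600: state=(0.488, 0.210, 0.302)
t=3.800: state=(0.459, 0.212, 0.329)
t=4.000: state=(0.432, 0.212, 0.356)
t=4.200: state=(0.407, 0.210, 0.383)
t=4.400: state=(0.384, 0.207, 0.410)
t=4.480: state=(0.375, 0.205, 0.420)
compare at T: S=0.375, I=0.205, R=0.420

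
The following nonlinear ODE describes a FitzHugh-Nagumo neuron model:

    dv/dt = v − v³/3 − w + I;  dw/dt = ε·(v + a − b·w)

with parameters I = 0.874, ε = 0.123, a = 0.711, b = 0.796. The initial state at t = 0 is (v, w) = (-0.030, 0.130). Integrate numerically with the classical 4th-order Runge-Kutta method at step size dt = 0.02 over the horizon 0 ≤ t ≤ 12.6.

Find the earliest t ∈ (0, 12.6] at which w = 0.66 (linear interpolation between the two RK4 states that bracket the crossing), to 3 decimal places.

t=0.000: state=(-0.030, 0.130)
step 1 (dt=0.02): k1=(0.714, 0.071), k2=(0.720, 0.072), k3=(0.720, 0.072), k4=(0.727, 0.073); state += dt/6·(k1+2k2+2k3+k4)
t=0.020: state=(-0.016, 0.131)
t=0.040: state=(-0.001, 0.133)
t=0.060: state=(0.014, 0.134)
continuing one RK4 step at a time; state shown every 25 steps (Δt=0.5):
t=0.500: state=(0.418, 0.177)
t=1.000: state=(1.034, 0.255)
t=1.500: state=(1.575, 0.365)
t=2.000: state=(1.810, 0.493)
t=2.500: state=(1.850, 0.623)
t=2.640: state=(1.847, 0.658)
next step: t=2.660: state=(1.846, 0.663) — w has crossed 0.66
linear interpolation between t=2.640 (0.65798) and t=2.660 (0.66298) → t≈2.648

t = 2.648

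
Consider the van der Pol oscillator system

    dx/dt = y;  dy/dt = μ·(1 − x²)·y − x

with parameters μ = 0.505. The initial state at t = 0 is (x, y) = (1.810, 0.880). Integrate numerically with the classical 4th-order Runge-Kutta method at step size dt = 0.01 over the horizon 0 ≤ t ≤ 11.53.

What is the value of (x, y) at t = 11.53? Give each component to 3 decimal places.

t=0.000: state=(1.810, 0.880)
step 1 (dt=0.01): k1=(0.880, -2.821), k2=(0.866, -2.817), k3=(0.866, -2.817), k4=(0.852, -2.811); state += dt/6·(k1+2k2+2k3+k4)
t=0.010: state=(1.819, 0.852)
t=0.020: state=(1.827, 0.824)
t=0.030: state=(1.835, 0.796)
continuing one RK4 step at a time; state shown every 50 steps (Δt=0.5):
t=0.500: state=(1.941, -0.248)
t=1.000: state=(1.656, -0.837)
t=1.500: state=(1.126, -1.285)
t=2.000: state=(0.354, -1.823)
t=2.500: state=(-0.680, -2.212)
t=3.000: state=(-1.645, -1.404)
t=3.500: state=(-1.993, -0.060)
t=4.000: state=(-1.817, 0.675)
t=4.500: state=(-1.364, 1.125)
t=5.000: state=(-0.684, 1.617)
t=5.500: state=(0.266, 2.156)
t=6.000: state=(1.340, 1.890)
t=6.500: state=(1.949, 0.504)
t=7.000: state=(1.931, -0.460)
t=7.500: state=(1.566, -0.964)
t=8.000: state=(0.974, -1.416)
t=8.500: state=(0.129, -1.975)
t=9.000: state=(-0.949, -2.175)
t=9.500: state=(-1.803, -1.051)
t=10.000: state=(-1.994, 0.175)
t=10.500: state=(-1.735, 0.795)
t=11.000: state=(-1.228, 1.233)
t=11.500: state=(-0.486, 1.755)
t=11.530: state=(-0.433, 1.790)

(x, y) = (-0.433, 1.790)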